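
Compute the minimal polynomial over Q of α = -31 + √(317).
m_α(x) = x^2 + 62x + 644

From α + 31 = √(317), squaring gives (α + 31)^2 = 317, i.e. α^2 + 62α + 961 = 317, so α^2 + 62α + 644 = 0. The discriminant of x^2 + 62x + 644 is (62)^2 - 4·(644) = 3844 - 2576 = 1268, and 4·(317) is not a perfect square in Q since 317 is squarefree and ≠ 1. Hence x^2 + 62x + 644 is irreducible over Q and is the minimal polynomial of α.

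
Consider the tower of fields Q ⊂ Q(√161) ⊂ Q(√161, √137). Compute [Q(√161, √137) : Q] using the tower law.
[Q(√161, √137) : Q] = 4

[Q(√161):Q] = 2 (min poly x^2 - 161, irreducible since 161 is squarefree > 1). For the top step, suppose √137 ∈ Q(√161), say √137 = c + d√161 with c, d ∈ Q. Squaring: 137 = c^2 + 161d^2 + 2cd√161. Since √161 ∉ Q this forces 2cd = 0. If d = 0 then √137 = c ∈ Q, contradicting 137 squarefree > 1. If c = 0 then 137 = 161d^2, so 161·137 = (161d)^2 is a perfect square in Q — but 161·137 = 22057 is not a perfect square (since 161 and 137 are distinct squarefree integers). Contradiction. Hence √137 ∉ Q(√161), so x^2 - 137 stays irreducible over Q(√161) and [Q(√161, √137) : Q(√161)] = 2. By the tower law, [Q(√161, √137) : Q] = 2 · 2 = 4.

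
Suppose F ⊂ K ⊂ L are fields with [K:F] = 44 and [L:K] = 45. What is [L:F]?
[L:F] = 1980

The tower law says that for any tower of field extensions F ⊂ K ⊂ L with finite degrees, [L:F] = [L:K] · [K:F]. Here this gives [L:F] = 45 · 44 = 1980.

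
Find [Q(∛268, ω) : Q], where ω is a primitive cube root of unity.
[Q(∛268, ω) : Q] = 6

[Q(∛268):Q] = 3 (min poly x^3 - 268, irreducible since 268 is not a perfect cube). [Q(ω):Q] = 2 (min poly x^2 + x + 1). Since Q(∛268) ⊂ R and ω ∉ R, we have ω ∉ Q(∛268), so x^2 + x + 1 remains irreducible over Q(∛268) and [Q(∛268, ω) : Q(∛268)] = 2. By the tower law, [Q(∛268, ω) : Q] = 3 · 2 = 6. (In fact Q(∛268, ω) is the splitting field of x^3 - 268 over Q.)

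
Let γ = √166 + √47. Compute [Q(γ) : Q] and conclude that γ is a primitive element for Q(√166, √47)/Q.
[Q(γ) : Q] = 4 (equivalently, Q(γ) = Q(√166, √47))

Obviously Q(γ) ⊆ Q(√166, √47), and [Q(√166, √47):Q] = 4 (since 166, 47 are distinct squarefree integers > 1 with 7802 not a perfect square). To show equality we compute the minimal polynomial of γ. From γ = √166 + √47: γ^2 = 166 + 2√(7802) + 47 = 213 + 2√(7802), so γ^2 - 213 = 2√(7802); squaring, (γ^2 - 213)^2 = 4·7802, i.e. γ^4 - 426γ^2 + 45369 - 31208 = 0, i.e. γ^4 - 426γ^2 + 14161 = 0. So γ is a root of x^4 - 426x^2 + 14161. This polynomial is irreducible over Q: it has no rational root (each ±√166 ± √47 is irrational), and any factorization into two quadratics over Q would force √(7802) ∈ Q (pairing opposite roots) or √166, √47 ∈ Q (other pairings), all impossible. Hence [Q(γ):Q] = 4 = [Q(√166, √47):Q], so Q(γ) = Q(√166, √47).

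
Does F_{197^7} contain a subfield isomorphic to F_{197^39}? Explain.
No: F_{197^39} is not a subfield of F_{197^7}

F_{p^m} embeds in F_{p^n} iff m | n. Here 39 ∤ 7 (since 7 = 0·39 + 7 with remainder 7 ≠ 0), so F_{197^39} is not a subfield of F_{197^7}. Equivalently: if it were, the tower law would give 39 = [F_{197^39}:F_197] dividing [F_{197^7}:F_197] = 7, contradiction.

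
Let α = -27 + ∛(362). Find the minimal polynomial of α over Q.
m_α(x) = x^3 + 81x^2 + 2187x + 19321

Set β = α + 27 = ∛(362), so β^3 = 362. Then (α + 27)^3 - 362 = 0, i.e. α is a root of g(x) = (x + 27)^3 - 362 = x^3 + 81x^2 + 2187x + 19321. Since g(x) = h(x + 27) where h(x) = x^3 - 362, and h is irreducible over Q (because 362 is not a perfect cube, so h has no rational root, and a monic cubic with no rational root is irreducible), g is also irreducible (irreducibility is preserved under the substitution x → x + 27). Hence m_α(x) = x^3 + 81x^2 + 2187x + 19321.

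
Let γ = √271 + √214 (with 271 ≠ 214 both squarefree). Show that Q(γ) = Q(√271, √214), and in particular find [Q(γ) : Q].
[Q(γ) : Q] = 4 (equivalently, Q(γ) = Q(√271, √214))

Obviously Q(γ) ⊆ Q(√271, √214), and [Q(√271, √214):Q] = 4 (since 271, 214 are distinct squarefree integers > 1 with 57994 not a perfect square). To show equality we compute the minimal polynomial of γ. From γ = √271 + √214: γ^2 = 271 + 2√(57994) + 214 = 485 + 2√(57994), so γ^2 - 485 = 2√(57994); squaring, (γ^2 - 485)^2 = 4·57994, i.e. γ^4 - 970γ^2 + 235225 - 231976 = 0, i.e. γ^4 - 970γ^2 + 3249 = 0. So γ is a root of x^4 - 970x^2 + 3249. This polynomial is irreducible over Q: it has no rational root (each ±√271 ± √214 is irrational), and any factorization into two quadratics over Q would force √(57994) ∈ Q (pairing opposite roots) or √271, √214 ∈ Q (other pairings), all impossible. Hence [Q(γ):Q] = 4 = [Q(√271, √214):Q], so Q(γ) = Q(√271, √214).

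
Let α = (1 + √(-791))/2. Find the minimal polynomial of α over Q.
m_α(x) = x^2 - x + 198

From 2α - 1 = √(-791), squaring gives (2α - 1)^2 = -791, i.e. 4α^2 - 4α + 1 = -791, so α^2 - α + (1 + 791)/4 = 0. Since -791 ≡ 1 (mod 4), (1 + 791)/4 = 198 ∈ Z. The polynomial x^2 - x + 198 has discriminant 1 - 4·(198) = -791, which is not a perfect square in Q (d = -791 is squarefree and ≠ 1), so x^2 - x + 198 is irreducible over Q. It is the minimal polynomial of α.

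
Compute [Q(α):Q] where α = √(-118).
[Q(α):Q] = 2

[Q(α):Q] equals the degree of the minimal polynomial of α. Here α^2 = -118 and x^2 + 118 is irreducible (d = -118 is squarefree, ≠ 1, hence not a square), so deg(m_α) = 2. Thus [Q(α):Q] = 2.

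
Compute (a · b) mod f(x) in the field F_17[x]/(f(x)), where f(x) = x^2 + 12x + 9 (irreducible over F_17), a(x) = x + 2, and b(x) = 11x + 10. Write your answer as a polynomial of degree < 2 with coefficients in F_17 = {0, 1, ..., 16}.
a · b ≡ 2x + 6 (mod f(x))

Multiply in F_17[x]: a(x)·b(x) = (x + 2)·(11x + 10) = 11x^2 + 15x + 3. This has degree ≥ 2, so divide by f(x) over F_17: 11x^2 + 15x + 3 = (11)·(x^2 + 12x + 9) + (2x + 6). Hence a·b ≡ 2x + 6 (mod f). (F_17[x]/(f) is a field with 17^2 = 289 elements since f is irreducible of degree 2.)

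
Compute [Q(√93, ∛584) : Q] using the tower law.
[Q(√93, ∛584) : Q] = 6

Let L = Q(√93, ∛584). Since Q(√93) ⊂ L and [Q(√93):Q] = 2, the tower law gives 2 | [L:Q]. Likewise Q(∛584) ⊂ L with [Q(∛584):Q] = 3 (because 584 is not a perfect cube), so 3 | [L:Q]. As gcd(2,3) = 1, [L:Q] is divisible by 6. Conversely L is generated over Q by √93 and ∛584, so [L:Q] ≤ 2·3 = 6. Therefore [Q(√93, ∛584) : Q] = 6.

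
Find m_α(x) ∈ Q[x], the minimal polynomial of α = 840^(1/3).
m_α(x) = x^3 - 840

α satisfies α^3 = 840, so x^3 - 840 annihilates α. By the rational root test, a rational root p/q (in lowest terms) of x^3 - 840 would satisfy p^3 = 840 q^3, forcing q = 1 and p^3 = 840; but 840 is not a perfect cube, contradiction. A monic cubic over Q with no rational root is irreducible (any nontrivial factorization would include a linear factor). Hence x^3 - 840 is the minimal polynomial of α, and in particular [Q(α):Q] = 3.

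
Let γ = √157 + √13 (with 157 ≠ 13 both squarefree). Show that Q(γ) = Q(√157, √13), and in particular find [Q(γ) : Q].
[Q(γ) : Q] = 4 (equivalently, Q(γ) = Q(√157, √13))

Obviously Q(γ) ⊆ Q(√157, √13), and [Q(√157, √13):Q] = 4 (since 157, 13 are distinct squarefree integers > 1 with 2041 not a perfect square). To show equality we compute the minimal polynomial of γ. From γ = √157 + √13: γ^2 = 157 + 2√(2041) + 13 = 170 + 2√(2041), so γ^2 - 170 = 2√(2041); squaring, (γ^2 - 170)^2 = 4·2041, i.e. γ^4 - 340γ^2 + 28900 - 8164 = 0, i.e. γ^4 - 340γ^2 + 20736 = 0. So γ is a root of x^4 - 340x^2 + 20736. This polynomial is irreducible over Q: it has no rational root (each ±√157 ± √13 is irrational), and any factorization into two quadratics over Q would force √(2041) ∈ Q (pairing opposite roots) or √157, √13 ∈ Q (other pairings), all impossible. Hence [Q(γ):Q] = 4 = [Q(√157, √13):Q], so Q(γ) = Q(√157, √13).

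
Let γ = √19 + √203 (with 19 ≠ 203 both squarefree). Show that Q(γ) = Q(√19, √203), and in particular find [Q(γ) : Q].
[Q(γ) : Q] = 4 (equivalently, Q(γ) = Q(√19, √203))

Obviously Q(γ) ⊆ Q(√19, √203), and [Q(√19, √203):Q] = 4 (since 19, 203 are distinct squarefree integers > 1 with 3857 not a perfect square). To show equality we compute the minimal polynomial of γ. From γ = √19 + √203: γ^2 = 19 + 2√(3857) + 203 = 222 + 2√(3857), so γ^2 - 222 = 2√(3857); squaring, (γ^2 - 222)^2 = 4·3857, i.e. γ^4 - 444γ^2 + 49284 - 15428 = 0, i.e. γ^4 - 444γ^2 + 33856 = 0. So γ is a root of x^4 - 444x^2 + 33856. This polynomial is irreducible over Q: it has no rational root (each ±√19 ± √203 is irrational), and any factorization into two quadratics over Q would force √(3857) ∈ Q (pairing opposite roots) or √19, √203 ∈ Q (other pairings), all impossible. Hence [Q(γ):Q] = 4 = [Q(√19, √203):Q], so Q(γ) = Q(√19, √203).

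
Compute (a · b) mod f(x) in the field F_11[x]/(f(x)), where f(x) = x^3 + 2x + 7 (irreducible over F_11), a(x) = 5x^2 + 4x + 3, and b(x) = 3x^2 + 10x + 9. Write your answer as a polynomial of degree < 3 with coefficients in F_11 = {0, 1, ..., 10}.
a · b ≡ 9x^2 + 2x (mod f(x))

Multiply in F_11[x]: a(x)·b(x) = (5x^2 + 4x + 3)·(3x^2 + 10x + 9) = 4x^4 + 7x^3 + 6x^2 + 5. This has degree ≥ 3, so divide by f(x) over F_11: 4x^4 + 7x^3 + 6x^2 + 5 = (4x + 7)·(x^3 + 2x + 7) + (9x^2 + 2x). Hence a·b ≡ 9x^2 + 2x (mod f). (F_11[x]/(f) is a field with 11^3 = 1331 elements since f is irreducible of degree 3.)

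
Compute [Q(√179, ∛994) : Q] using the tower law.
[Q(√179, ∛994) : Q] = 6

Let L = Q(√179, ∛994). Since Q(√179) ⊂ L and [Q(√179):Q] = 2, the tower law gives 2 | [L:Q]. Likewise Q(∛994) ⊂ L with [Q(∛994):Q] = 3 (because 994 is not a perfect cube), so 3 | [L:Q]. As gcd(2,3) = 1, [L:Q] is divisible by 6. Conversely L is generated over Q by √179 and ∛994, so [L:Q] ≤ 2·3 = 6. Therefore [Q(√179, ∛994) : Q] = 6.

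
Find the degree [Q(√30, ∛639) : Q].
[Q(√30, ∛639) : Q] = 6

Let L = Q(√30, ∛639). Since Q(√30) ⊂ L and [Q(√30):Q] = 2, the tower law gives 2 | [L:Q]. Likewise Q(∛639) ⊂ L with [Q(∛639):Q] = 3 (because 639 is not a perfect cube), so 3 | [L:Q]. As gcd(2,3) = 1, [L:Q] is divisible by 6. Conversely L is generated over Q by √30 and ∛639, so [L:Q] ≤ 2·3 = 6. Therefore [Q(√30, ∛639) : Q] = 6.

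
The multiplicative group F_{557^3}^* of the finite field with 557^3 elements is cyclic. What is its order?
|F_{557^3}^*| = 172808692

F_{557^3} has 557^3 = 172808693 elements; its multiplicative group consists of all nonzero elements, so |F_{557^3}^*| = 172808693 - 1 = 172808692. (It is cyclic since any finite subgroup of the multiplicative group of a field is cyclic.)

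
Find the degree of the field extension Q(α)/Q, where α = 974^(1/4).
[Q(α):Q] = 4

α is a root of x^4 - 974. By Eisenstein's criterion at the prime p = 2 (which divides the constant term 974 but p^2 = 4 does not, since 974 is squarefree), x^4 - 974 is irreducible over Q. Hence [Q(α):Q] = 4.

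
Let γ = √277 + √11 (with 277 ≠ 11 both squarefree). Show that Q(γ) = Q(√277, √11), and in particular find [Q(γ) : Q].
[Q(γ) : Q] = 4 (equivalently, Q(γ) = Q(√277, √11))

Obviously Q(γ) ⊆ Q(√277, √11), and [Q(√277, √11):Q] = 4 (since 277, 11 are distinct squarefree integers > 1 with 3047 not a perfect square). To show equality we compute the minimal polynomial of γ. From γ = √277 + √11: γ^2 = 277 + 2√(3047) + 11 = 288 + 2√(3047), so γ^2 - 288 = 2√(3047); squaring, (γ^2 - 288)^2 = 4·3047, i.e. γ^4 - 576γ^2 + 82944 - 12188 = 0, i.e. γ^4 - 576γ^2 + 70756 = 0. So γ is a root of x^4 - 576x^2 + 70756. This polynomial is irreducible over Q: it has no rational root (each ±√277 ± √11 is irrational), and any factorization into two quadratics over Q would force √(3047) ∈ Q (pairing opposite roots) or √277, √11 ∈ Q (other pairings), all impossible. Hence [Q(γ):Q] = 4 = [Q(√277, √11):Q], so Q(γ) = Q(√277, √11).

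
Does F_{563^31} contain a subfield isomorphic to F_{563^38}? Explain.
No: F_{563^38} is not a subfield of F_{563^31}

F_{p^m} embeds in F_{p^n} iff m | n. Here 38 ∤ 31 (since 31 = 0·38 + 31 with remainder 31 ≠ 0), so F_{563^38} is not a subfield of F_{563^31}. Equivalently: if it were, the tower law would give 38 = [F_{563^38}:F_563] dividing [F_{563^31}:F_563] = 31, contradiction.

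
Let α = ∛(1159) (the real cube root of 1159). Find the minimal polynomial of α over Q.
m_α(x) = x^3 - 1159

α satisfies α^3 = 1159, so x^3 - 1159 annihilates α. By the rational root test, a rational root p/q (in lowest terms) of x^3 - 1159 would satisfy p^3 = 1159 q^3, forcing q = 1 and p^3 = 1159; but 1159 is not a perfect cube, contradiction. A monic cubic over Q with no rational root is irreducible (any nontrivial factorization would include a linear factor). Hence x^3 - 1159 is the minimal polynomial of α, and in particular [Q(α):Q] = 3.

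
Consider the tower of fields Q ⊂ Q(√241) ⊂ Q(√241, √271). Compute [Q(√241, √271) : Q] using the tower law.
[Q(√241, √271) : Q] = 4

[Q(√241):Q] = 2 (min poly x^2 - 241, irreducible since 241 is squarefree > 1). For the top step, suppose √271 ∈ Q(√241), say √271 = c + d√241 with c, d ∈ Q. Squaring: 271 = c^2 + 241d^2 + 2cd√241. Since √241 ∉ Q this forces 2cd = 0. If d = 0 then √271 = c ∈ Q, contradicting 271 squarefree > 1. If c = 0 then 271 = 241d^2, so 241·271 = (241d)^2 is a perfect square in Q — but 241·271 = 65311 is not a perfect square (since 241 and 271 are distinct squarefree integers). Contradiction. Hence √271 ∉ Q(√241), so x^2 - 271 stays irreducible over Q(√241) and [Q(√241, √271) : Q(√241)] = 2. By the tower law, [Q(√241, √271) : Q] = 2 · 2 = 4.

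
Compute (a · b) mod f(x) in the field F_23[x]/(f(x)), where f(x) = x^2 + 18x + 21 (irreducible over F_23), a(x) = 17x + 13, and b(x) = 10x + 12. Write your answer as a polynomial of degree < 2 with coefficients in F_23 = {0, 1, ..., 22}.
a · b ≡ 11x + 13 (mod f(x))

Multiply in F_23[x]: a(x)·b(x) = (17x + 13)·(10x + 12) = 9x^2 + 12x + 18. This has degree ≥ 2, so divide by f(x) over F_23: 9x^2 + 12x + 18 = (9)·(x^2 + 18x + 21) + (11x + 13). Hence a·b ≡ 11x + 13 (mod f). (F_23[x]/(f) is a field with 23^2 = 529 elements since f is irreducible of degree 2.)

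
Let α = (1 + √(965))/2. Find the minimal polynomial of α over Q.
m_α(x) = x^2 - x - 241

From 2α - 1 = √(965), squaring gives (2α - 1)^2 = 965, i.e. 4α^2 - 4α + 1 = 965, so α^2 - α + (1 - 965)/4 = 0. Since 965 ≡ 1 (mod 4), (1 - 965)/4 = -241 ∈ Z. The polynomial x^2 - x - 241 has discriminant 1 - 4·(-241) = 965, which is not a perfect square in Q (d = 965 is squarefree and ≠ 1), so x^2 - x - 241 is irreducible over Q. It is the minimal polynomial of α.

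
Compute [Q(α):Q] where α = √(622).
[Q(α):Q] = 2

[Q(α):Q] equals the degree of the minimal polynomial of α. Here α^2 = 622 and x^2 - 622 is irreducible (d = 622 is squarefree, ≠ 1, hence not a square), so deg(m_α) = 2. Thus [Q(α):Q] = 2.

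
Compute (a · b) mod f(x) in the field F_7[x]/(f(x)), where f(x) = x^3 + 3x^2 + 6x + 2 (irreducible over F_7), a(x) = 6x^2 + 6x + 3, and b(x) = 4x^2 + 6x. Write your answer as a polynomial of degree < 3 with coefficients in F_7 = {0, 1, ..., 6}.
a · b ≡ 3x^2 + 3 (mod f(x))

Multiply in F_7[x]: a(x)·b(x) = (6x^2 + 6x + 3)·(4x^2 + 6x) = 3x^4 + 4x^3 + 6x^2 + 4x. This has degree ≥ 3, so divide by f(x) over F_7: 3x^4 + 4x^3 + 6x^2 + 4x = (3x + 2)·(x^3 + 3x^2 + 6x + 2) + (3x^2 + 3). Hence a·b ≡ 3x^2 + 3 (mod f). (F_7[x]/(f) is a field with 7^3 = 343 elements since f is irreducible of degree 3.)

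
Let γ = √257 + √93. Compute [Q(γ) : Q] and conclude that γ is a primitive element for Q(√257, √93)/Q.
[Q(γ) : Q] = 4 (equivalently, Q(γ) = Q(√257, √93))

Obviously Q(γ) ⊆ Q(√257, √93), and [Q(√257, √93):Q] = 4 (since 257, 93 are distinct squarefree integers > 1 with 23901 not a perfect square). To show equality we compute the minimal polynomial of γ. From γ = √257 + √93: γ^2 = 257 + 2√(23901) + 93 = 350 + 2√(23901), so γ^2 - 350 = 2√(23901); squaring, (γ^2 - 350)^2 = 4·23901, i.e. γ^4 - 700γ^2 + 122500 - 95604 = 0, i.e. γ^4 - 700γ^2 + 26896 = 0. So γ is a root of x^4 - 700x^2 + 26896. This polynomial is irreducible over Q: it has no rational root (each ±√257 ± √93 is irrational), and any factorization into two quadratics over Q would force √(23901) ∈ Q (pairing opposite roots) or √257, √93 ∈ Q (other pairings), all impossible. Hence [Q(γ):Q] = 4 = [Q(√257, √93):Q], so Q(γ) = Q(√257, √93).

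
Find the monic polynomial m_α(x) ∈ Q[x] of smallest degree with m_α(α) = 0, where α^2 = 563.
m_α(x) = x^2 - 563

α satisfies α^2 - 563 = 0, so x^2 - 563 annihilates α. Since d = 563 is squarefree and ≠ 1, it is not a perfect square in Q, so x^2 - 563 has no rational root and is therefore irreducible over Q (a degree-2 polynomial over a field is irreducible iff it has no root). Hence m_α(x) = x^2 - 563.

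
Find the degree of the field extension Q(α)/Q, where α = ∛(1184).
[Q(α):Q] = 3

The minimal polynomial of α is x^3 - 1184, irreducible over Q since 1184 is not a perfect cube (so x^3 - 1184 has no rational root). Hence [Q(α):Q] = deg(m_α) = 3.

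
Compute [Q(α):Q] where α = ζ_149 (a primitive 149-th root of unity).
[Q(α):Q] = 148

The minimal polynomial of ζ_149 over Q is the 149-th cyclotomic polynomial Φ_149(x), which is irreducible over Q and has degree φ(149) = 148. Hence [Q(α):Q] = φ(149) = 148.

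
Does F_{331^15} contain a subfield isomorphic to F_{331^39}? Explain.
No: F_{331^39} is not a subfield of F_{331^15}

F_{p^m} embeds in F_{p^n} iff m | n. Here 39 ∤ 15 (since 15 = 0·39 + 15 with remainder 15 ≠ 0), so F_{331^39} is not a subfield of F_{331^15}. Equivalently: if it were, the tower law would give 39 = [F_{331^39}:F_331] dividing [F_{331^15}:F_331] = 15, contradiction.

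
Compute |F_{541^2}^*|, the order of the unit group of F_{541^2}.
|F_{541^2}^*| = 292680

F_{541^2} has 541^2 = 292681 elements; its multiplicative group consists of all nonzero elements, so |F_{541^2}^*| = 292681 - 1 = 292680. (It is cyclic since any finite subgroup of the multiplicative group of a field is cyclic.)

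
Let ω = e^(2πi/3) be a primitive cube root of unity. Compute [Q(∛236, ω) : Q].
[Q(∛236, ω) : Q] = 6

[Q(∛236):Q] = 3 (min poly x^3 - 236, irreducible since 236 is not a perfect cube). [Q(ω):Q] = 2 (min poly x^2 + x + 1). Since Q(∛236) ⊂ R and ω ∉ R, we have ω ∉ Q(∛236), so x^2 + x + 1 remains irreducible over Q(∛236) and [Q(∛236, ω) : Q(∛236)] = 2. By the tower law, [Q(∛236, ω) : Q] = 3 · 2 = 6. (In fact Q(∛236, ω) is the splitting field of x^3 - 236 over Q.)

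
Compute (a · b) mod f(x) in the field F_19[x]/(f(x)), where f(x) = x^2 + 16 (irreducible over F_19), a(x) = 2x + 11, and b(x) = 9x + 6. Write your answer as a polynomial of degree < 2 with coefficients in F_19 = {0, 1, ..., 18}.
a · b ≡ 16x + 6 (mod f(x))

Multiply in F_19[x]: a(x)·b(x) = (2x + 11)·(9x + 6) = 18x^2 + 16x + 9. This has degree ≥ 2, so divide by f(x) over F_19: 18x^2 + 16x + 9 = (18)·(x^2 + 16) + (16x + 6). Hence a·b ≡ 16x + 6 (mod f). (F_19[x]/(f) is a field with 19^2 = 361 elements since f is irreducible of degree 2.)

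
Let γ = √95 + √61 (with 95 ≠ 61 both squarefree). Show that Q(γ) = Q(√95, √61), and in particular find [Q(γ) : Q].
[Q(γ) : Q] = 4 (equivalently, Q(γ) = Q(√95, √61))

Obviously Q(γ) ⊆ Q(√95, √61), and [Q(√95, √61):Q] = 4 (since 95, 61 are distinct squarefree integers > 1 with 5795 not a perfect square). To show equality we compute the minimal polynomial of γ. From γ = √95 + √61: γ^2 = 95 + 2√(5795) + 61 = 156 + 2√(5795), so γ^2 - 156 = 2√(5795); squaring, (γ^2 - 156)^2 = 4·5795, i.e. γ^4 - 312γ^2 + 24336 - 23180 = 0, i.e. γ^4 - 312γ^2 + 1156 = 0. So γ is a root of x^4 - 312x^2 + 1156. This polynomial is irreducible over Q: it has no rational root (each ±√95 ± √61 is irrational), and any factorization into two quadratics over Q would force √(5795) ∈ Q (pairing opposite roots) or √95, √61 ∈ Q (other pairings), all impossible. Hence [Q(γ):Q] = 4 = [Q(√95, √61):Q], so Q(γ) = Q(√95, √61).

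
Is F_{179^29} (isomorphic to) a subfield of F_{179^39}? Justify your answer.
No: F_{179^29} is not a subfield of F_{179^39}

F_{p^m} embeds in F_{p^n} iff m | n. Here 29 ∤ 39 (since 39 = 1·29 + 10 with remainder 10 ≠ 0), so F_{179^29} is not a subfield of F_{179^39}. Equivalently: if it were, the tower law would give 29 = [F_{179^29}:F_179] dividing [F_{179^39}:F_179] = 39, contradiction.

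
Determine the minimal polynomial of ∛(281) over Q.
m_α(x) = x^3 - 281

α satisfies α^3 = 281, so x^3 - 281 annihilates α. By the rational root test, a rational root p/q (in lowest terms) of x^3 - 281 would satisfy p^3 = 281 q^3, forcing q = 1 and p^3 = 281; but 281 is not a perfect cube, contradiction. A monic cubic over Q with no rational root is irreducible (any nontrivial factorization would include a linear factor). Hence x^3 - 281 is the minimal polynomial of α, and in particular [Q(α):Q] = 3.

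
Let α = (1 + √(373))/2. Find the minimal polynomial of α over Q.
m_α(x) = x^2 - x - 93

From 2α - 1 = √(373), squaring gives (2α - 1)^2 = 373, i.e. 4α^2 - 4α + 1 = 373, so α^2 - α + (1 - 373)/4 = 0. Since 373 ≡ 1 (mod 4), (1 - 373)/4 = -93 ∈ Z. The polynomial x^2 - x - 93 has discriminant 1 - 4·(-93) = 373, which is not a perfect square in Q (d = 373 is squarefree and ≠ 1), so x^2 - x - 93 is irreducible over Q. It is the minimal polynomial of α.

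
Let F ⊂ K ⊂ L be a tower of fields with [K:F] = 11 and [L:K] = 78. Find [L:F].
[L:F] = 858

The tower law says that for any tower of field extensions F ⊂ K ⊂ L with finite degrees, [L:F] = [L:K] · [K:F]. Here this gives [L:F] = 78 · 11 = 858.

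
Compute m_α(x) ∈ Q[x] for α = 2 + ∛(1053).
m_α(x) = x^3 - 6x^2 + 12x - 1061

Set β = α - 2 = ∛(1053), so β^3 = 1053. Then (α - 2)^3 - 1053 = 0, i.e. α is a root of g(x) = (x - 2)^3 - 1053 = x^3 - 6x^2 + 12x - 1061. Since g(x) = h(x - 2) where h(x) = x^3 - 1053, and h is irreducible over Q (because 1053 is not a perfect cube, so h has no rational root, and a monic cubic with no rational root is irreducible), g is also irreducible (irreducibility is preserved under the substitution x → x - 2). Hence m_α(x) = x^3 - 6x^2 + 12x - 1061.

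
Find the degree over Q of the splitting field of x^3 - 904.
[K : Q] = 6

The roots of x^3 - 904 are ∛904, ω∛904, ω^2∛904 where ω = e^(2πi/3) is a primitive cube root of unity, so K = Q(∛904, ω). Now [Q(∛904):Q] = 3 (since 904 is not a perfect cube, x^3 - 904 is irreducible) and [Q(ω):Q] = 2. Both 2 and 3 divide [K:Q], and [K:Q] ≤ 3·2 = 6, so [K:Q] = 6. (Equivalently: Q(∛904) ⊂ R but ω ∉ R, so [K : Q(∛904)] = 2.)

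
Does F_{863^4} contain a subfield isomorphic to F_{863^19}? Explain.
No: F_{863^19} is not a subfield of F_{863^4}

F_{p^m} embeds in F_{p^n} iff m | n. Here 19 ∤ 4 (since 4 = 0·19 + 4 with remainder 4 ≠ 0), so F_{863^19} is not a subfield of F_{863^4}. Equivalently: if it were, the tower law would give 19 = [F_{863^19}:F_863] dividing [F_{863^4}:F_863] = 4, contradiction.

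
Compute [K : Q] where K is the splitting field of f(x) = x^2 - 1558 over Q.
[K : Q] = 2

f(x) = x^2 - 1558 factors as (x - √1558)(x + √1558). The splitting field is K = Q(√1558). Since 1558 is squarefree and > 1, it is not a perfect square, so x^2 - 1558 is irreducible over Q and [Q(√1558) : Q] = 2. Hence [K : Q] = 2.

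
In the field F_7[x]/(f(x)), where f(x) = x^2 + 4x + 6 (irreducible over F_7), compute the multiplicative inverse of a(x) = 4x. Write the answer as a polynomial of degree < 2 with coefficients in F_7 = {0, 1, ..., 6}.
a(x)^(-1) ≡ 2x + 1 (mod f(x))

Since f is irreducible over F_7, F_7[x]/(f) is a field and a(x) ≠ 0 has an inverse. Apply the extended Euclidean algorithm to f(x) and a(x) in F_7[x]: f(x) = (2x + 1)·a(x) + (6). The last nonzero remainder is the constant 6 = gcd(f, a) in F_7. Back-substituting through the division chain expresses 6 = s(x)·a(x) + t(x)·f(x) with s(x) ≡ 5x + 6 (mod f), so (5x + 6)·a(x) ≡ 6 (mod f). Multiplying by 6^(-1) ≡ 6 in F_7 gives a(x)^(-1) ≡ 6·(5x + 6) ≡ 2x + 1 (mod f). Check: (4x)·(2x + 1) = x^2 + 4x ≡ 1 (mod x^2 + 4x + 6).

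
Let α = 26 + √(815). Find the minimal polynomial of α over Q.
m_α(x) = x^2 - 52x - 139

From α - 26 = √(815), squaring gives (α - 26)^2 = 815, i.e. α^2 - 52α + 676 = 815, so α^2 - 52α - 139 = 0. The discriminant of x^2 - 52x - 139 is (-52)^2 - 4·(-139) = 2704 + 556 = 3260, and 4·(815) is not a perfect square in Q since 815 is squarefree and ≠ 1. Hence x^2 - 52x - 139 is irreducible over Q and is the minimal polynomial of α.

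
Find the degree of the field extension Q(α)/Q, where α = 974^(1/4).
[Q(α):Q] = 4

α is a root of x^4 - 974. By Eisenstein's criterion at the prime p = 2 (which divides the constant term 974 but p^2 = 4 does not, since 974 is squarefree), x^4 - 974 is irreducible over Q. Hence [Q(α):Q] = 4.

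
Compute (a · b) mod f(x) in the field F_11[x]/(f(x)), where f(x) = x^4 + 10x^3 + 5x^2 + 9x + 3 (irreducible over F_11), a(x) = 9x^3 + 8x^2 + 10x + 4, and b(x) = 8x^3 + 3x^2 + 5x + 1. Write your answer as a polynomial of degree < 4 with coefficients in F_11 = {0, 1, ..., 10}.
a · b ≡ 8x^3 + 2x^2 + 6x + 5 (mod f(x))

Multiply in F_11[x]: a(x)·b(x) = (9x^3 + 8x^2 + 10x + 4)·(8x^3 + 3x^2 + 5x + 1) = 6x^6 + 3x^5 + 6x^4 + x^3 + 4x^2 + 8x + 4. This has degree ≥ 4, so divide by f(x) over F_11: 6x^6 + 3x^5 + 6x^4 + x^3 + 4x^2 + 8x + 4 = (6x^2 + 9x + 7)·(x^4 + 10x^3 + 5x^2 + 9x + 3) + (8x^3 + 2x^2 + 6x + 5). Hence a·b ≡ 8x^3 + 2x^2 + 6x + 5 (mod f). (F_11[x]/(f) is a field with 11^4 = 14641 elements since f is irreducible of degree 4.)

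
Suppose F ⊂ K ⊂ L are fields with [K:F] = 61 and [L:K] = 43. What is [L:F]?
[L:F] = 2623

The tower law says that for any tower of field extensions F ⊂ K ⊂ L with finite degrees, [L:F] = [L:K] · [K:F]. Here this gives [L:F] = 43 · 61 = 2623.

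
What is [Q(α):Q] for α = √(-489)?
[Q(α):Q] = 2

[Q(α):Q] equals the degree of the minimal polynomial of α. Here α^2 = -489 and x^2 + 489 is irreducible (d = -489 is squarefree, ≠ 1, hence not a square), so deg(m_α) = 2. Thus [Q(α):Q] = 2.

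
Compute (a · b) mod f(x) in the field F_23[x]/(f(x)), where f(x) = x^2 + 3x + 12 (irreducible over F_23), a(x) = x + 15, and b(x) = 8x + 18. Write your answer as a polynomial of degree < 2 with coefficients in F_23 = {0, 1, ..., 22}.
a · b ≡ 22x + 13 (mod f(x))

Multiply in F_23[x]: a(x)·b(x) = (x + 15)·(8x + 18) = 8x^2 + 17. This has degree ≥ 2, so divide by f(x) over F_23: 8x^2 + 17 = (8)·(x^2 + 3x + 12) + (22x + 13). Hence a·b ≡ 22x + 13 (mod f). (F_23[x]/(f) is a field with 23^2 = 529 elements since f is irreducible of degree 2.)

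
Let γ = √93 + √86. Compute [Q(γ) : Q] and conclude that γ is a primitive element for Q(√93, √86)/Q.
[Q(γ) : Q] = 4 (equivalently, Q(γ) = Q(√93, √86))

Obviously Q(γ) ⊆ Q(√93, √86), and [Q(√93, √86):Q] = 4 (since 93, 86 are distinct squarefree integers > 1 with 7998 not a perfect square). To show equality we compute the minimal polynomial of γ. From γ = √93 + √86: γ^2 = 93 + 2√(7998) + 86 = 179 + 2√(7998), so γ^2 - 179 = 2√(7998); squaring, (γ^2 - 179)^2 = 4·7998, i.e. γ^4 - 358γ^2 + 32041 - 31992 = 0, i.e. γ^4 - 358γ^2 + 49 = 0. So γ is a root of x^4 - 358x^2 + 49. This polynomial is irreducible over Q: it has no rational root (each ±√93 ± √86 is irrational), and any factorization into two quadratics over Q would force √(7998) ∈ Q (pairing opposite roots) or √93, √86 ∈ Q (other pairings), all impossible. Hence [Q(γ):Q] = 4 = [Q(√93, √86):Q], so Q(γ) = Q(√93, √86).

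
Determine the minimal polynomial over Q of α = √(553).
m_α(x) = x^2 - 553

α satisfies α^2 - 553 = 0, so x^2 - 553 annihilates α. Since d = 553 is squarefree and ≠ 1, it is not a perfect square in Q, so x^2 - 553 has no rational root and is therefore irreducible over Q (a degree-2 polynomial over a field is irreducible iff it has no root). Hence m_α(x) = x^2 - 553.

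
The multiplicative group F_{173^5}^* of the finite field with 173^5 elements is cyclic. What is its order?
|F_{173^5}^*| = 154963892092

F_{173^5} has 173^5 = 154963892093 elements; its multiplicative group consists of all nonzero elements, so |F_{173^5}^*| = 154963892093 - 1 = 154963892092. (It is cyclic since any finite subgroup of the multiplicative group of a field is cyclic.)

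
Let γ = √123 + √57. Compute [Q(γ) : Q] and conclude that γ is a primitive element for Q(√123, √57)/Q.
[Q(γ) : Q] = 4 (equivalently, Q(γ) = Q(√123, √57))

Obviously Q(γ) ⊆ Q(√123, √57), and [Q(√123, √57):Q] = 4 (since 123, 57 are distinct squarefree integers > 1 with 7011 not a perfect square). To show equality we compute the minimal polynomial of γ. From γ = √123 + √57: γ^2 = 123 + 2√(7011) + 57 = 180 + 2√(7011), so γ^2 - 180 = 2√(7011); squaring, (γ^2 - 180)^2 = 4·7011, i.e. γ^4 - 360γ^2 + 32400 - 28044 = 0, i.e. γ^4 - 360γ^2 + 4356 = 0. So γ is a root of x^4 - 360x^2 + 4356. This polynomial is irreducible over Q: it has no rational root (each ±√123 ± √57 is irrational), and any factorization into two quadratics over Q would force √(7011) ∈ Q (pairing opposite roots) or √123, √57 ∈ Q (other pairings), all impossible. Hence [Q(γ):Q] = 4 = [Q(√123, √57):Q], so Q(γ) = Q(√123, √57).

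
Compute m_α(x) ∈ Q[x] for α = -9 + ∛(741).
m_α(x) = x^3 + 27x^2 + 243x - 12

Set β = α + 9 = ∛(741), so β^3 = 741. Then (α + 9)^3 - 741 = 0, i.e. α is a root of g(x) = (x + 9)^3 - 741 = x^3 + 27x^2 + 243x - 12. Since g(x) = h(x + 9) where h(x) = x^3 - 741, and h is irreducible over Q (because 741 is not a perfect cube, so h has no rational root, and a monic cubic with no rational root is irreducible), g is also irreducible (irreducibility is preserved under the substitution x → x + 9). Hence m_α(x) = x^3 + 27x^2 + 243x - 12.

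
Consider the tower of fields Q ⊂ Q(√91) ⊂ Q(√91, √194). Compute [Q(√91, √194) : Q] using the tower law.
[Q(√91, √194) : Q] = 4

[Q(√91):Q] = 2 (min poly x^2 - 91, irreducible since 91 is squarefree > 1). For the top step, suppose √194 ∈ Q(√91), say √194 = c + d√91 with c, d ∈ Q. Squaring: 194 = c^2 + 91d^2 + 2cd√91. Since √91 ∉ Q this forces 2cd = 0. If d = 0 then √194 = c ∈ Q, contradicting 194 squarefree > 1. If c = 0 then 194 = 91d^2, so 91·194 = (91d)^2 is a perfect square in Q — but 91·194 = 17654 is not a perfect square (since 91 and 194 are distinct squarefree integers). Contradiction. Hence √194 ∉ Q(√91), so x^2 - 194 stays irreducible over Q(√91) and [Q(√91, √194) : Q(√91)] = 2. By the tower law, [Q(√91, √194) : Q] = 2 · 2 = 4.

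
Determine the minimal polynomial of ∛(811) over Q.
m_α(x) = x^3 - 811

α satisfies α^3 = 811, so x^3 - 811 annihilates α. By the rational root test, a rational root p/q (in lowest terms) of x^3 - 811 would satisfy p^3 = 811 q^3, forcing q = 1 and p^3 = 811; but 811 is not a perfect cube, contradiction. A monic cubic over Q with no rational root is irreducible (any nontrivial factorization would include a linear factor). Hence x^3 - 811 is the minimal polynomial of α, and in particular [Q(α):Q] = 3.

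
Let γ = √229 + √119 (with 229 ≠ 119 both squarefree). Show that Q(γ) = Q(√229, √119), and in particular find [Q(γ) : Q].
[Q(γ) : Q] = 4 (equivalently, Q(γ) = Q(√229, √119))

Obviously Q(γ) ⊆ Q(√229, √119), and [Q(√229, √119):Q] = 4 (since 229, 119 are distinct squarefree integers > 1 with 27251 not a perfect square). To show equality we compute the minimal polynomial of γ. From γ = √229 + √119: γ^2 = 229 + 2√(27251) + 119 = 348 + 2√(27251), so γ^2 - 348 = 2√(27251); squaring, (γ^2 - 348)^2 = 4·27251, i.e. γ^4 - 696γ^2 + 121104 - 109004 = 0, i.e. γ^4 - 696γ^2 + 12100 = 0. So γ is a root of x^4 - 696x^2 + 12100. This polynomial is irreducible over Q: it has no rational root (each ±√229 ± √119 is irrational), and any factorization into two quadratics over Q would force √(27251) ∈ Q (pairing opposite roots) or √229, √119 ∈ Q (other pairings), all impossible. Hence [Q(γ):Q] = 4 = [Q(√229, √119):Q], so Q(γ) = Q(√229, √119).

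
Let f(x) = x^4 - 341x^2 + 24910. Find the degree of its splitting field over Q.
[K : Q] = 4

Solving the quadratic in x^2: x^2 = (341 ± √(341^2 - 4·24910))/2 = (341 ± √16641)/2 = (341 ± 129)/2, giving x^2 = 106 or x^2 = 235. So f(x) = (x^2 - 106)(x^2 - 235) and the roots of f are ±√106, ±√235. Hence the splitting field is K = Q(√106, √235). Since 106 and 235 are distinct squarefree integers > 1, their product 24910 is not a perfect square, so √235 ∉ Q(√106). By the tower law [K:Q] = [Q(√106,√235):Q(√106)] · [Q(√106):Q] = 2 · 2 = 4.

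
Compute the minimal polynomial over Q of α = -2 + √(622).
m_α(x) = x^2 + 4x - 618

From α + 2 = √(622), squaring gives (α + 2)^2 = 622, i.e. α^2 + 4α + 4 = 622, so α^2 + 4α - 618 = 0. The discriminant of x^2 + 4x - 618 is (4)^2 - 4·(-618) = 16 + 2472 = 2488, and 4·(622) is not a perfect square in Q since 622 is squarefree and ≠ 1. Hence x^2 + 4x - 618 is irreducible over Q and is the minimal polynomial of α.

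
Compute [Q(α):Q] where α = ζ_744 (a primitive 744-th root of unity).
[Q(α):Q] = 240

The minimal polynomial of ζ_744 over Q is the 744-th cyclotomic polynomial Φ_744(x), which is irreducible over Q and has degree φ(744) = 240. Hence [Q(α):Q] = φ(744) = 240.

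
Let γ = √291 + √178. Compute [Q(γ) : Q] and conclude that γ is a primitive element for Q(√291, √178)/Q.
[Q(γ) : Q] = 4 (equivalently, Q(γ) = Q(√291, √178))

Obviously Q(γ) ⊆ Q(√291, √178), and [Q(√291, √178):Q] = 4 (since 291, 178 are distinct squarefree integers > 1 with 51798 not a perfect square). To show equality we compute the minimal polynomial of γ. From γ = √291 + √178: γ^2 = 291 + 2√(51798) + 178 = 469 + 2√(51798), so γ^2 - 469 = 2√(51798); squaring, (γ^2 - 469)^2 = 4·51798, i.e. γ^4 - 938γ^2 + 219961 - 207192 = 0, i.e. γ^4 - 938γ^2 + 12769 = 0. So γ is a root of x^4 - 938x^2 + 12769. This polynomial is irreducible over Q: it has no rational root (each ±√291 ± √178 is irrational), and any factorization into two quadratics over Q would force √(51798) ∈ Q (pairing opposite roots) or √291, √178 ∈ Q (other pairings), all impossible. Hence [Q(γ):Q] = 4 = [Q(√291, √178):Q], so Q(γ) = Q(√291, √178).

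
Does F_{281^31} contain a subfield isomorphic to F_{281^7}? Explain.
No: F_{281^7} is not a subfield of F_{281^31}

F_{p^m} embeds in F_{p^n} iff m | n. Here 7 ∤ 31 (since 31 = 4·7 + 3 with remainder 3 ≠ 0), so F_{281^7} is not a subfield of F_{281^31}. Equivalently: if it were, the tower law would give 7 = [F_{281^7}:F_281] dividing [F_{281^31}:F_281] = 31, contradiction.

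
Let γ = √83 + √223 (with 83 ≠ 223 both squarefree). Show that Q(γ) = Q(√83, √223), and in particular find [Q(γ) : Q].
[Q(γ) : Q] = 4 (equivalently, Q(γ) = Q(√83, √223))

Obviously Q(γ) ⊆ Q(√83, √223), and [Q(√83, √223):Q] = 4 (since 83, 223 are distinct squarefree integers > 1 with 18509 not a perfect square). To show equality we compute the minimal polynomial of γ. From γ = √83 + √223: γ^2 = 83 + 2√(18509) + 223 = 306 + 2√(18509), so γ^2 - 306 = 2√(18509); squaring, (γ^2 - 306)^2 = 4·18509, i.e. γ^4 - 612γ^2 + 93636 - 74036 = 0, i.e. γ^4 - 612γ^2 + 19600 = 0. So γ is a root of x^4 - 612x^2 + 19600. This polynomial is irreducible over Q: it has no rational root (each ±√83 ± √223 is irrational), and any factorization into two quadratics over Q would force √(18509) ∈ Q (pairing opposite roots) or √83, √223 ∈ Q (other pairings), all impossible. Hence [Q(γ):Q] = 4 = [Q(√83, √223):Q], so Q(γ) = Q(√83, √223).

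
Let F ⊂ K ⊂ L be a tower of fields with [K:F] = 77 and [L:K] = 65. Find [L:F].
[L:F] = 5005

The tower law says that for any tower of field extensions F ⊂ K ⊂ L with finite degrees, [L:F] = [L:K] · [K:F]. Here this gives [L:F] = 65 · 77 = 5005.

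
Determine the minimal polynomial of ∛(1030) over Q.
m_α(x) = x^3 - 1030

α satisfies α^3 = 1030, so x^3 - 1030 annihilates α. By the rational root test, a rational root p/q (in lowest terms) of x^3 - 1030 would satisfy p^3 = 1030 q^3, forcing q = 1 and p^3 = 1030; but 1030 is not a perfect cube, contradiction. A monic cubic over Q with no rational root is irreducible (any nontrivial factorization would include a linear factor). Hence x^3 - 1030 is the minimal polynomial of α, and in particular [Q(α):Q] = 3.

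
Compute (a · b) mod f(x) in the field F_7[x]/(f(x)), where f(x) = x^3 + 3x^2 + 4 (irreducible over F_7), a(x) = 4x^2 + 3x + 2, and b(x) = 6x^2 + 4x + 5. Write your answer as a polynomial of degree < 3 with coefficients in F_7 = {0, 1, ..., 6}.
a · b ≡ 4x^2 + 4x + 1 (mod f(x))

Multiply in F_7[x]: a(x)·b(x) = (4x^2 + 3x + 2)·(6x^2 + 4x + 5) = 3x^4 + 6x^3 + 2x^2 + 2x + 3. This has degree ≥ 3, so divide by f(x) over F_7: 3x^4 + 6x^3 + 2x^2 + 2x + 3 = (3x + 4)·(x^3 + 3x^2 + 4) + (4x^2 + 4x + 1). Hence a·b ≡ 4x^2 + 4x + 1 (mod f). (F_7[x]/(f) is a field with 7^3 = 343 elements since f is irreducible of degree 3.)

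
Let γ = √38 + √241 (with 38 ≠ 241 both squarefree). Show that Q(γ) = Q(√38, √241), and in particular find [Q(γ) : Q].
[Q(γ) : Q] = 4 (equivalently, Q(γ) = Q(√38, √241))

Obviously Q(γ) ⊆ Q(√38, √241), and [Q(√38, √241):Q] = 4 (since 38, 241 are distinct squarefree integers > 1 with 9158 not a perfect square). To show equality we compute the minimal polynomial of γ. From γ = √38 + √241: γ^2 = 38 + 2√(9158) + 241 = 279 + 2√(9158), so γ^2 - 279 = 2√(9158); squaring, (γ^2 - 279)^2 = 4·9158, i.e. γ^4 - 558γ^2 + 77841 - 36632 = 0, i.e. γ^4 - 558γ^2 + 41209 = 0. So γ is a root of x^4 - 558x^2 + 41209. This polynomial is irreducible over Q: it has no rational root (each ±√38 ± √241 is irrational), and any factorization into two quadratics over Q would force √(9158) ∈ Q (pairing opposite roots) or √38, √241 ∈ Q (other pairings), all impossible. Hence [Q(γ):Q] = 4 = [Q(√38, √241):Q], so Q(γ) = Q(√38, √241).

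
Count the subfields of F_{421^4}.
F_{421^4} has 3 subfields

The subfields of F_{p^n} are exactly the fields F_{p^d} for d | n (each is the fixed field of the unique index-d subgroup of Gal(F_{p^n}/F_p) ≅ Z/nZ). The divisors of n = 4 are {1, 2, 4}, giving 3 subfields: F_{421^1}, F_{421^2}, F_{421^4}.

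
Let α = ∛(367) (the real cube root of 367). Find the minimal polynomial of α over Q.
m_α(x) = x^3 - 367

α satisfies α^3 = 367, so x^3 - 367 annihilates α. By the rational root test, a rational root p/q (in lowest terms) of x^3 - 367 would satisfy p^3 = 367 q^3, forcing q = 1 and p^3 = 367; but 367 is not a perfect cube, contradiction. A monic cubic over Q with no rational root is irreducible (any nontrivial factorization would include a linear factor). Hence x^3 - 367 is the minimal polynomial of α, and in particular [Q(α):Q] = 3.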